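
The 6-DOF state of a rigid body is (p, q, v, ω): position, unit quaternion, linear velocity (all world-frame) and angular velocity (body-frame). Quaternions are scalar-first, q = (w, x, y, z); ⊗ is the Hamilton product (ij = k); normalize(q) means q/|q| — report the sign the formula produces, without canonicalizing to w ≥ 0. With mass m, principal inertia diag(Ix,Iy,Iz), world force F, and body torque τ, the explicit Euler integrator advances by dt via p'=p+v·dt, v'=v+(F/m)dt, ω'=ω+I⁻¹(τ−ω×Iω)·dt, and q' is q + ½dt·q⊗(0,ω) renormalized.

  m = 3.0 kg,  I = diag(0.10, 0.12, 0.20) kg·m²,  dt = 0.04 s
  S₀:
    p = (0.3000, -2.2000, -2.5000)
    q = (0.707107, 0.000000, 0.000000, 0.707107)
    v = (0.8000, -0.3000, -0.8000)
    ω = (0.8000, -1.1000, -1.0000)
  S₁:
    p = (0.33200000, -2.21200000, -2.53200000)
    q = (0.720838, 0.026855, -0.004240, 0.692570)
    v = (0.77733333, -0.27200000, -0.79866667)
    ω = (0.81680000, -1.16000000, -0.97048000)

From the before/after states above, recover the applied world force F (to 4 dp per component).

Δv = v₁−v₀ = (-0.02266667, 0.02800000, 0.00133333)
applied force F = (-1.7000, 2.1000, 0.1000)

F = (-1.7000, 2.1000, 0.1000)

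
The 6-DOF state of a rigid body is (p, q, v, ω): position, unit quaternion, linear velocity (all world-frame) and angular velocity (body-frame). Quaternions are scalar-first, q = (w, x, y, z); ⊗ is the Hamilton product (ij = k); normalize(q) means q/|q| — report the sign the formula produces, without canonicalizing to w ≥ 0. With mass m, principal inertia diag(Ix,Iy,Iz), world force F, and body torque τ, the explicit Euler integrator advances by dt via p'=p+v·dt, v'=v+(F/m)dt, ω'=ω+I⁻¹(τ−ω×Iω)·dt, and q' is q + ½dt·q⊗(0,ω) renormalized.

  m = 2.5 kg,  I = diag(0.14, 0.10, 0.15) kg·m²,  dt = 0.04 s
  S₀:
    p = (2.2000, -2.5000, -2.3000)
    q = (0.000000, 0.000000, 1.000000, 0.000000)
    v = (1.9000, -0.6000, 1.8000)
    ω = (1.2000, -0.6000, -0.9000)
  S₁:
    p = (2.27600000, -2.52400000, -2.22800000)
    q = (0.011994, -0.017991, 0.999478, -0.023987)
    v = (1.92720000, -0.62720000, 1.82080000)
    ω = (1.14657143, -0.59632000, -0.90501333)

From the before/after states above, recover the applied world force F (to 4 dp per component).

velocity change Δv = (0.02720000, -0.02720000, 0.02080000)
F = m·Δv/dt = (1.7000, -1.7000, 1.3000)

F = (1.7000, -1.7000, 1.3000)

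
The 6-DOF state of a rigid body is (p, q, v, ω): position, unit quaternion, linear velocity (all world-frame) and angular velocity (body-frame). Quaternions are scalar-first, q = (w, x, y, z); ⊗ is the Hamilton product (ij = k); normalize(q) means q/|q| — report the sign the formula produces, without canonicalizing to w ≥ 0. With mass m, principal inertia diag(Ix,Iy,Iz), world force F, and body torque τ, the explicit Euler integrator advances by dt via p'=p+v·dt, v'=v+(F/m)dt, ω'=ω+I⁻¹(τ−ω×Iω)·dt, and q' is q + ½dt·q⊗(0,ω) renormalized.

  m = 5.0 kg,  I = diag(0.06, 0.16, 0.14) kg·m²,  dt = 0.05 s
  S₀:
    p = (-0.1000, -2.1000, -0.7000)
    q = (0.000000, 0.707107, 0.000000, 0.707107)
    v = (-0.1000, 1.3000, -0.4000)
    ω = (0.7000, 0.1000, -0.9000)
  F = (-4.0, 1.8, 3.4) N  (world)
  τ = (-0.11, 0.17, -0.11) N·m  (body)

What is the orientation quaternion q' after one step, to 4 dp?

q' = (0.0035, 0.7051, 0.0283, 0.7086)

2q̇ = q⊗(0,ω) = (0.1414214, -0.0707107, 1.1313712, 0.0707107)
q' = normalize(q + ½dt·q⊗(0,ω)) = (0.0035, 0.7051, 0.0283, 0.7086)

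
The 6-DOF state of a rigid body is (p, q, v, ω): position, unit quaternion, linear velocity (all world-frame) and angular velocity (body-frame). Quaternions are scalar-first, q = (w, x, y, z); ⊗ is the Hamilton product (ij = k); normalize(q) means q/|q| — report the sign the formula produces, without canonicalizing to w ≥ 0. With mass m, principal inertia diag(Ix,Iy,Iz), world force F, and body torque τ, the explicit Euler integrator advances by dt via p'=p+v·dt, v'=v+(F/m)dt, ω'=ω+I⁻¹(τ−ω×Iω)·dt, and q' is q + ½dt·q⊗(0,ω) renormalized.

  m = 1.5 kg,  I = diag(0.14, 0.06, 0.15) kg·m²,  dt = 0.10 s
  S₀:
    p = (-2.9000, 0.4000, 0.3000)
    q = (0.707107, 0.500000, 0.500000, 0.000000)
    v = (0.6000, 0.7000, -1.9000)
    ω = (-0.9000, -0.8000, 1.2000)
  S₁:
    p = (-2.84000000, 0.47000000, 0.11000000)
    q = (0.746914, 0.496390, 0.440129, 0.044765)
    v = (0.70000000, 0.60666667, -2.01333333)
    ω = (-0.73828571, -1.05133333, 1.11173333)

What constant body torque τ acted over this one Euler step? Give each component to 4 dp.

ω₁ − ω₀ = (0.16171429, -0.25133333, -0.08826667)
ω₀×(Iω₀) = (-0.0864, 0.0108, -0.0576)
τ = I·(Δω/dt) + ω₀×(Iω₀) = (0.1400, -0.1400, -0.1900)

τ = (0.1400, -0.1400, -0.1900)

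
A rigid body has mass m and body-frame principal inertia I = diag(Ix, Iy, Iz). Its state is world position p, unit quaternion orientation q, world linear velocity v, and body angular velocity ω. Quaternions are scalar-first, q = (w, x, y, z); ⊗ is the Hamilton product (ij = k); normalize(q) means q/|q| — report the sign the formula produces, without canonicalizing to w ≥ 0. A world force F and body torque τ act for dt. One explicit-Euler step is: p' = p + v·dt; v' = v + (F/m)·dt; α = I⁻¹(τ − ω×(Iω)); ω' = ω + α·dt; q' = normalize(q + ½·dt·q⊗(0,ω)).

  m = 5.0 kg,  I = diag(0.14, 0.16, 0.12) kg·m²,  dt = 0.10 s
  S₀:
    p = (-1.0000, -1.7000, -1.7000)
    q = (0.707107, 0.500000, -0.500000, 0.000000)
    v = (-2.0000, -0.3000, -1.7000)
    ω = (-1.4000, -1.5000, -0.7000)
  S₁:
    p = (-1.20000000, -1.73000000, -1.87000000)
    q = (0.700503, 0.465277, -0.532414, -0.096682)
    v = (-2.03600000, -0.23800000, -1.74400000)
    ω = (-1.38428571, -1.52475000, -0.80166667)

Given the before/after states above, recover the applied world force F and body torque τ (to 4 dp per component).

F = (-1.8000, 3.1000, -2.2000)
τ = (-0.0200, -0.0200, -0.0800)

v₁ − v₀ = (-0.03600000, 0.06200000, -0.04400000)
m·(v₁−v₀)/dt = (-1.8000, 3.1000, -2.2000)
Δω = ω₁−ω₀ = (0.01571429, -0.02475000, -0.10166667)
gyro term ω₀×Iω₀ = (-0.0420, 0.0196, 0.0420)
applied torque τ = (-0.0200, -0.0200, -0.0800)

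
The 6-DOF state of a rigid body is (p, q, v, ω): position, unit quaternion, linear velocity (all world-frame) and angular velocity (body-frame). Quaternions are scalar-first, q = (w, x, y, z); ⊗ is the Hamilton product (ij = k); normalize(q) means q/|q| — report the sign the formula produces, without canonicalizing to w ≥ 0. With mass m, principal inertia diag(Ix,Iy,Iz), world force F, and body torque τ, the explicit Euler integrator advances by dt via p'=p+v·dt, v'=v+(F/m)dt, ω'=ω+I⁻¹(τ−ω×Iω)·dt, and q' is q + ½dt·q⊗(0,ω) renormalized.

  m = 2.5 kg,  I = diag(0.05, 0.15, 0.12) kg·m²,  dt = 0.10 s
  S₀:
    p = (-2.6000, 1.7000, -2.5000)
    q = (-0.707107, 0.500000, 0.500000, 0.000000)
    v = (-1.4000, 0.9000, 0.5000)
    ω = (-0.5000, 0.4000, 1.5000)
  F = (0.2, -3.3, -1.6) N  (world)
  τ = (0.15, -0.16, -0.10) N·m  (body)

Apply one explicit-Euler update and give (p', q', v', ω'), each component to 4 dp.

new position p' = (-2.7400, 1.7900, -2.4500)
new velocity v' = (-1.3920, 0.7680, 0.4360)
ω×(Iω) gyroscopic = (-0.0180, 0.0525, -0.0200)
(τ − ω×Iω)/I = (3.3600, -1.4167, -0.6667)
ω + α·dt = (-0.1640, 0.2583, 1.4333)
Hamilton product q⊗(0,ω) = (0.0500000, 1.1035535, -1.0328428, -0.6106605)
updated quaternion q' = (-0.7023, 0.5533, 0.4469, -0.0304)

p' = (-2.7400, 1.7900, -2.4500)
q' = (-0.7023, 0.5533, 0.4469, -0.0304)
v' = (-1.3920, 0.7680, 0.4360)
ω' = (-0.1640, 0.2583, 1.4333)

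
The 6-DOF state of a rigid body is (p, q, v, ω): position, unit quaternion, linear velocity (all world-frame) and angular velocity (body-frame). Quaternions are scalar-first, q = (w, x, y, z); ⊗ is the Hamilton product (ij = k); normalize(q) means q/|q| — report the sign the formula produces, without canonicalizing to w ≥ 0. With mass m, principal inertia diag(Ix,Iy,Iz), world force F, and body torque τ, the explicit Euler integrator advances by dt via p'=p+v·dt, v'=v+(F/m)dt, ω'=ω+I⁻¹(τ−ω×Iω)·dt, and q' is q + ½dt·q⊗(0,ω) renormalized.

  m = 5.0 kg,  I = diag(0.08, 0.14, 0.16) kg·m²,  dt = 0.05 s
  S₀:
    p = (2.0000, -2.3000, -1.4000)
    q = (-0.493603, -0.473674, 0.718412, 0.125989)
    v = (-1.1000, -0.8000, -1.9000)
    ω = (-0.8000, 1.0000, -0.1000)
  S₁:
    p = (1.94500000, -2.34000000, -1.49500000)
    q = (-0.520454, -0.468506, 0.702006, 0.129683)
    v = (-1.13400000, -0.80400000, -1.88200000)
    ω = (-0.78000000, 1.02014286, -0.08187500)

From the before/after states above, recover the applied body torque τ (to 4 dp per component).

τ = (0.0300, 0.0500, 0.0100)

Δω = ω₁−ω₀ = (0.02000000, 0.02014286, 0.01812500)
precession coupling = (-0.0020, -0.0064, -0.0480)
I·α + gyro = (0.0300, 0.0500, 0.0100)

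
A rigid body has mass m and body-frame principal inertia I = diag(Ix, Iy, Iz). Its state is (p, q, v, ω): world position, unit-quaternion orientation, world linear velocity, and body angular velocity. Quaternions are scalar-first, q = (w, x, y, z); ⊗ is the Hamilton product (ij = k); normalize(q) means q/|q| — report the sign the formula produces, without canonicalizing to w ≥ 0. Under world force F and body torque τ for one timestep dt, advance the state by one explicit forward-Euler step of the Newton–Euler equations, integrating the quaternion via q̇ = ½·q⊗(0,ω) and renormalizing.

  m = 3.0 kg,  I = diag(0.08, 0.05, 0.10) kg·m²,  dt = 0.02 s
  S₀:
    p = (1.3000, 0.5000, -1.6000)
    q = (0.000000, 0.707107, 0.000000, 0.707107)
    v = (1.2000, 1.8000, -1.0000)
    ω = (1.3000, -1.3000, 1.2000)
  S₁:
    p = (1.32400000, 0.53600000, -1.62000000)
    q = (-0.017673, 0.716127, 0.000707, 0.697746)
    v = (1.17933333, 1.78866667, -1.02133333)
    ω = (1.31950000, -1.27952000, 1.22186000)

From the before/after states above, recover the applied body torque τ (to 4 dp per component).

τ = (0.0000, 0.0200, 0.1600)

ω₁ − ω₀ = (0.01950000, 0.02048000, 0.02186000)
ω₀×(Iω₀) = (-0.0780, -0.0312, 0.0507)
τ = I·(Δω/dt) + ω₀×(Iω₀) = (0.0000, 0.0200, 0.1600)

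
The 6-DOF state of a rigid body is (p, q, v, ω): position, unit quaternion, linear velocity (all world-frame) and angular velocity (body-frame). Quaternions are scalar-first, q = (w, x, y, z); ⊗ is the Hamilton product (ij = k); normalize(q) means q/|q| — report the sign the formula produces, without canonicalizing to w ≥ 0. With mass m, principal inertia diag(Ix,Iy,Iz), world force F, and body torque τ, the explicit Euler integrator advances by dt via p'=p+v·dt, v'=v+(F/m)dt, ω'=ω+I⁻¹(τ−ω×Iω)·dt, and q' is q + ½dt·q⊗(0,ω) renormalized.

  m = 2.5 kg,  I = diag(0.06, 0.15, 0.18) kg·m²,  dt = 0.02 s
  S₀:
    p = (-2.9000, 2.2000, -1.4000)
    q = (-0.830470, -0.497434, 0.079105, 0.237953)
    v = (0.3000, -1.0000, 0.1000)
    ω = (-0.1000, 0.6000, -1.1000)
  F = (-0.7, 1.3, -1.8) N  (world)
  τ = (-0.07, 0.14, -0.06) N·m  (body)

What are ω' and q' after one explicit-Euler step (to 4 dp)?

ω' = (-0.1167, 0.6204, -1.1061)
q' = (-0.8288, -0.4989, 0.0684, 0.2442)

ω×(Iω) gyroscopic = (-0.0198, -0.0132, -0.0054)
(τ − ω×Iω)/I = (-0.8367, 1.0213, -0.3033)
new body rate ω' = (-0.1167, 0.6204, -1.1061)
Hamilton product q⊗(0,ω) = (0.1645419, -0.1467403, -1.0692547, 0.6229671)
q' = normalize(q + ½dt·q⊗(0,ω)) = (-0.8288, -0.4989, 0.0684, 0.2442)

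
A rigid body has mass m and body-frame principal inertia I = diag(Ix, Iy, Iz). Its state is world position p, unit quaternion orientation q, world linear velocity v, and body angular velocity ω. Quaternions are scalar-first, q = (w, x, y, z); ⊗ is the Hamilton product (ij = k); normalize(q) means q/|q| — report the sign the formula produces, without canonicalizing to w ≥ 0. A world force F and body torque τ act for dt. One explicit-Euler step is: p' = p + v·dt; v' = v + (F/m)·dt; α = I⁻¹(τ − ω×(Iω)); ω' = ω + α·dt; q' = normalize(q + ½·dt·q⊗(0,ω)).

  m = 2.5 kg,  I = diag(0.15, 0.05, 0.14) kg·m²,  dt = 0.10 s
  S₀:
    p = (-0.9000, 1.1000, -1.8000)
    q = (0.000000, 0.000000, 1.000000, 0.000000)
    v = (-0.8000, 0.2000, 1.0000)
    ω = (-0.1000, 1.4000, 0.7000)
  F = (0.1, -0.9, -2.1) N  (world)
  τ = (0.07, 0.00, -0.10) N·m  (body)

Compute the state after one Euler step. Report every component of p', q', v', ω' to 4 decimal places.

p' = (-0.9800, 1.1200, -1.7000)
q' = (-0.0698, 0.0349, 0.9969, 0.0050)
v' = (-0.7960, 0.1640, 0.9160)
ω' = (-0.1121, 1.4014, 0.6186)

new position p' = (-0.9800, 1.1200, -1.7000)
v' = v + a·dt = (-0.7960, 0.1640, 0.9160)
angular accel α = (-0.1213, 0.0140, -0.8143)
ω + α·dt = (-0.1121, 1.4014, 0.6186)
q⊗(0,ω) = (-1.4000000, 0.7000000, 0.0000000, 0.1000000)
q' = normalize(q + ½dt·q⊗(0,ω)) = (-0.0698, 0.0349, 0.9969, 0.0050)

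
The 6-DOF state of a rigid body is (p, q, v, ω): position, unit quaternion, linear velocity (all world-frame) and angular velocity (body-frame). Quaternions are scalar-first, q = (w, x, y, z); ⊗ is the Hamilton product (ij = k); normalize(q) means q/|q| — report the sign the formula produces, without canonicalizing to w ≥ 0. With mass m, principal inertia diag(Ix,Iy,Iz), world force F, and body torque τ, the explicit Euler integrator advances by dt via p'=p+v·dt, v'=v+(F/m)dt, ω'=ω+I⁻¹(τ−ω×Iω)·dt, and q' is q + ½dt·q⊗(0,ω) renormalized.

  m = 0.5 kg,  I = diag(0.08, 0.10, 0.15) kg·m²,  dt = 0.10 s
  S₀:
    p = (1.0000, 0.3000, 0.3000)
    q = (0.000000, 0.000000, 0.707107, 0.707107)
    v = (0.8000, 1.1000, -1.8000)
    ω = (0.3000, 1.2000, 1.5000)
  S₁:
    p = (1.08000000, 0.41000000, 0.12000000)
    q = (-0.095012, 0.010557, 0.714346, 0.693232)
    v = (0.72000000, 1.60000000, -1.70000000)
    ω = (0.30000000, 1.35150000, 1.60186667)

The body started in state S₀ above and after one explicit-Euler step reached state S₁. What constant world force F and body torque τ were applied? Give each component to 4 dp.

v₁ − v₀ = (-0.08000000, 0.50000000, 0.10000000)
m·(v₁−v₀)/dt = (-0.4000, 2.5000, 0.5000)
ω₁ − ω₀ = (0.00000000, 0.15150000, 0.10186667)
precession coupling = (0.0900, -0.0315, 0.0072)
applied torque τ = (0.0900, 0.1200, 0.1600)

F = (-0.4000, 2.5000, 0.5000)
τ = (0.0900, 0.1200, 0.1600)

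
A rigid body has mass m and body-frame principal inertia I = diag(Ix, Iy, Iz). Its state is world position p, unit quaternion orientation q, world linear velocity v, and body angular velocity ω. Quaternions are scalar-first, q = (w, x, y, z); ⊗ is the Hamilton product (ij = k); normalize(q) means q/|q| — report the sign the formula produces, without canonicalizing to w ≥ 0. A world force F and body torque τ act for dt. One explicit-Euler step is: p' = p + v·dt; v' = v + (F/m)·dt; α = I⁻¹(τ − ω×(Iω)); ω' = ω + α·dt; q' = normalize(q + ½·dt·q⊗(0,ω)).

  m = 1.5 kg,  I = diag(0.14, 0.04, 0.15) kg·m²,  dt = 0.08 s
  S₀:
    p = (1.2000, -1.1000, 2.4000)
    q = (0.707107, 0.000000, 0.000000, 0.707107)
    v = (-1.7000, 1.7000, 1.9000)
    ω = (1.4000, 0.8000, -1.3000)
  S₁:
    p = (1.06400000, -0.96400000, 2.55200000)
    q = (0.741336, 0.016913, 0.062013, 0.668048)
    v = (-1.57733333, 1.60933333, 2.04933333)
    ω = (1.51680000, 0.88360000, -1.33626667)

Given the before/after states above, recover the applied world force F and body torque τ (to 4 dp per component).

F = (2.3000, -1.7000, 2.8000)
τ = (0.0900, 0.0600, -0.1800)

ω₁ − ω₀ = (0.11680000, 0.08360000, -0.03626667)
applied torque τ = (0.0900, 0.0600, -0.1800)
velocity change Δv = (0.12266667, -0.09066667, 0.14933333)
F = m·Δv/dt = (2.3000, -1.7000, 2.8000)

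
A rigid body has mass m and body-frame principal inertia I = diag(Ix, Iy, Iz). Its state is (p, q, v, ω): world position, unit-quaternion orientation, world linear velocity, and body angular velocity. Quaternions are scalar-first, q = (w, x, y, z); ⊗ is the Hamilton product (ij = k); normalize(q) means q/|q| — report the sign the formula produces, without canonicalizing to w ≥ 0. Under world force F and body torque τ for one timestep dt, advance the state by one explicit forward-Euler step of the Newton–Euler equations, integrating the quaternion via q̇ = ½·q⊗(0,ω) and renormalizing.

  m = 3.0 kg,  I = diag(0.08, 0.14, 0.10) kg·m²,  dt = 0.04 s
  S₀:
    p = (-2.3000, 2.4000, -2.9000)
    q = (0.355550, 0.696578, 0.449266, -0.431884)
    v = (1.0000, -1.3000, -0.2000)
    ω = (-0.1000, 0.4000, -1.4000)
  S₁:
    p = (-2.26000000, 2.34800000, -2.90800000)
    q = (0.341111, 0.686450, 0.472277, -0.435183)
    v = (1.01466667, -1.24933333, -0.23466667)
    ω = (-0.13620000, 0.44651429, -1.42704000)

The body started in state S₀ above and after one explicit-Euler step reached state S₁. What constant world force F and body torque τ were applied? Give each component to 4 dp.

F = (1.1000, 3.8000, -2.6000)
τ = (-0.0500, 0.1600, -0.0700)

Δω = ω₁−ω₀ = (-0.03620000, 0.04651429, -0.02704000)
precession coupling = (0.0224, -0.0028, -0.0024)
I·α + gyro = (-0.0500, 0.1600, -0.0700)
Δv = v₁−v₀ = (0.01466667, 0.05066667, -0.03466667)
applied force F = (1.1000, 3.8000, -2.6000)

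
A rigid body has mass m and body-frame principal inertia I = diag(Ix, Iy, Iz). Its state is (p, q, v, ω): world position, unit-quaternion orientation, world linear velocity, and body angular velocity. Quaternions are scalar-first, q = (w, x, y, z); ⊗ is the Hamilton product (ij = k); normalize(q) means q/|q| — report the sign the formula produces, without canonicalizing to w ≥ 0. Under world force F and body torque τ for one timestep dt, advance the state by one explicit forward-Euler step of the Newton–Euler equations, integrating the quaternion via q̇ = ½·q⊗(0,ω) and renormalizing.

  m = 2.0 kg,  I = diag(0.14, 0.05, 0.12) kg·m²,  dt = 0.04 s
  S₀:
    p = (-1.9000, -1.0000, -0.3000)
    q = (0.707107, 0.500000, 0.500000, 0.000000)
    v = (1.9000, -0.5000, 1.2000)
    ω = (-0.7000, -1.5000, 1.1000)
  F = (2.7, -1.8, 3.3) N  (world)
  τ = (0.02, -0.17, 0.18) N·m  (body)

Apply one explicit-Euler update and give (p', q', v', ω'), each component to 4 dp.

p' = (-1.8240, -1.0200, -0.2520)
q' = (0.7285, 0.5007, 0.4674, 0.0076)
v' = (1.9540, -0.5360, 1.2660)
ω' = (-0.6613, -1.6237, 1.1915)

linear accel F/m = (1.3500, -0.9000, 1.6500)
p' = p + v·dt = (-1.8240, -1.0200, -0.2520)
v' = v + a·dt = (1.9540, -0.5360, 1.2660)
α = I⁻¹(τ − ω×Iω) = (0.9679, -3.0920, 2.2875)
new body rate ω' = (-0.6613, -1.6237, 1.1915)
q⊗(0,ω) = (1.1000000, 0.0550251, -1.6106605, 0.3778177)
q' = normalize(q + ½dt·q⊗(0,ω)) = (0.7285, 0.5007, 0.4674, 0.0076)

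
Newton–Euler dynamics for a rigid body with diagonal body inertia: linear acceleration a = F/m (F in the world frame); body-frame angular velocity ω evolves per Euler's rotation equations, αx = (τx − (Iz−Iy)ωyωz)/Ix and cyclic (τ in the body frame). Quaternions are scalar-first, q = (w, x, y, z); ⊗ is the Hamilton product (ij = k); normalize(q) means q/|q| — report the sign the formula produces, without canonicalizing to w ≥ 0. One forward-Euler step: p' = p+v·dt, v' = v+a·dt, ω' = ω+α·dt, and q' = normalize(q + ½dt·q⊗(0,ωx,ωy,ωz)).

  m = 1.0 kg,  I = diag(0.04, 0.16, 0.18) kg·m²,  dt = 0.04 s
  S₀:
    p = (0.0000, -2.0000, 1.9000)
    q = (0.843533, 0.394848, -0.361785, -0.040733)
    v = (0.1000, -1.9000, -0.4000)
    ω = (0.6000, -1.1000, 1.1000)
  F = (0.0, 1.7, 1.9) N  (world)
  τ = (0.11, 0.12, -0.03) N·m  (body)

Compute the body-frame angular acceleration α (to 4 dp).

gyro term ω×Iω = (-0.0242, -0.0924, -0.0792)
(τ − ω×Iω)/I = (3.3550, 1.3275, 0.2733)

α = (3.3550, 1.3275, 0.2733)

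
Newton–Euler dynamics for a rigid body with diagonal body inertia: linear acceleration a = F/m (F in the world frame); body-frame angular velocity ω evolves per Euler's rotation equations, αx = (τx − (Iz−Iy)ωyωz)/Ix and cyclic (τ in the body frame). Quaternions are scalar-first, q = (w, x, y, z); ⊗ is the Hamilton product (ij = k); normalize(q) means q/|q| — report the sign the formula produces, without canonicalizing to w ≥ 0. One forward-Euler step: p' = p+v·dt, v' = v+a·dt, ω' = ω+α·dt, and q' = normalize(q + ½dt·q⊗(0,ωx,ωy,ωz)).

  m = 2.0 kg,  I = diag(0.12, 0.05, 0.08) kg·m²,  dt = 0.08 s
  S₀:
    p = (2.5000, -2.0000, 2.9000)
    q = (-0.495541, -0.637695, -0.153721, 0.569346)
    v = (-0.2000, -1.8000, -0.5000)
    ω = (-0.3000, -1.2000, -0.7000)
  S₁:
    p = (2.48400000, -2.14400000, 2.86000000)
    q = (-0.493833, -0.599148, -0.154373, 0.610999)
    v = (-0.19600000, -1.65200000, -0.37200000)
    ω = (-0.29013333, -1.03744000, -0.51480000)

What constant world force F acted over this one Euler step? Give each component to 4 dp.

velocity change Δv = (0.00400000, 0.14800000, 0.12800000)
applied force F = (0.1000, 3.7000, 3.2000)

F = (0.1000, 3.7000, 3.2000)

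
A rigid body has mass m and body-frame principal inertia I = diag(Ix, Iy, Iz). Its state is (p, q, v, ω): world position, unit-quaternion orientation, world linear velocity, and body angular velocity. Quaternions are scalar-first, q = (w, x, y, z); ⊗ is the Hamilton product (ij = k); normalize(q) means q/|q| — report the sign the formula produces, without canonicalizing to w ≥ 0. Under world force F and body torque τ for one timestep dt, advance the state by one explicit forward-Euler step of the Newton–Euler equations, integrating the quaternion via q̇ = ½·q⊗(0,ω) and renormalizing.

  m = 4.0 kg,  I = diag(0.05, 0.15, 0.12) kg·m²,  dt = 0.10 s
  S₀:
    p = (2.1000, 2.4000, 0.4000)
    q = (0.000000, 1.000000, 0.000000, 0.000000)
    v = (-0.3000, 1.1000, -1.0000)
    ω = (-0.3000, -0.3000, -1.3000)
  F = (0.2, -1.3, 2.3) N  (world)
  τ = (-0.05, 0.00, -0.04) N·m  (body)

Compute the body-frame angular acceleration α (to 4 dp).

ω×(Iω) gyroscopic = (-0.0117, -0.0273, 0.0090)
angular accel α = (-0.7660, 0.1820, -0.4083)

α = (-0.7660, 0.1820, -0.4083)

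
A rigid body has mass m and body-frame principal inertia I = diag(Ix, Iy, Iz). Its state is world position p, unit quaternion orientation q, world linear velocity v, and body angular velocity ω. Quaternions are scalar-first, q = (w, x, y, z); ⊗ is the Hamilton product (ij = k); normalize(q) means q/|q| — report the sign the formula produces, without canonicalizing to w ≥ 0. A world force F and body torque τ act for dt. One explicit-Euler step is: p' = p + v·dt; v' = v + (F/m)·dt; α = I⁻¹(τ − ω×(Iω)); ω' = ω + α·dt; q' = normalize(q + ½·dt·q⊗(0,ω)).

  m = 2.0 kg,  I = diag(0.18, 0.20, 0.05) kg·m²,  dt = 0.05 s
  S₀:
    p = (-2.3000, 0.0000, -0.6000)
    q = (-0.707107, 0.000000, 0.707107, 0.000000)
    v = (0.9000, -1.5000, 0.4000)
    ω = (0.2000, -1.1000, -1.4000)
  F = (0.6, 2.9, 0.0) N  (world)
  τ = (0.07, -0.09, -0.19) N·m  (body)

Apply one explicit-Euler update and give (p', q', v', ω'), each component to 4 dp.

p' = (-2.2550, -0.0750, -0.5800)
q' = (-0.6870, -0.0283, 0.7258, 0.0212)
v' = (0.9150, -1.4275, 0.4000)
ω' = (0.2836, -1.1134, -1.5856)

p + v·dt = (-2.2550, -0.0750, -0.5800)
new velocity v' = (0.9150, -1.4275, 0.4000)
precession coupling ω×(Iω) = (-0.2310, -0.0364, -0.0044)
angular accel α = (1.6722, -0.2680, -3.7120)
ω' = ω + α·dt = (0.2836, -1.1134, -1.5856)
q⊗(0,ω) = (0.7778177, -1.1313712, 0.7778177, 0.8485284)
updated quaternion q' = (-0.6870, -0.0283, 0.7258, 0.0212)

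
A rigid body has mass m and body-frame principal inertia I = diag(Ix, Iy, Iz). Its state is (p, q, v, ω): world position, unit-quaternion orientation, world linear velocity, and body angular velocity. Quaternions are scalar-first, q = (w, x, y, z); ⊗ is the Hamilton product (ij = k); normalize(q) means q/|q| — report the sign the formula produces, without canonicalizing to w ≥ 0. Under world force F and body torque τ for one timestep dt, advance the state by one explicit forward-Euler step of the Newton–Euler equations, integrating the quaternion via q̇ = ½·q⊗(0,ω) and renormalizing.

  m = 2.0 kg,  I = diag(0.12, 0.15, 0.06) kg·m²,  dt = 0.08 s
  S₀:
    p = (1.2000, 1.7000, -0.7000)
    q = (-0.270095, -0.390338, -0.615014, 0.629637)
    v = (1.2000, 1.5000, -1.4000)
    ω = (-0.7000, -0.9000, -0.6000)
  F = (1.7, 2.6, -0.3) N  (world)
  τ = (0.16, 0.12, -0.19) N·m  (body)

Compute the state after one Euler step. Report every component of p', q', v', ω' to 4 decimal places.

p + v·dt = (1.2960, 1.8200, -0.8120)
v' = v + a·dt = (1.2680, 1.6040, -1.4120)
α = I⁻¹(τ − ω×Iω) = (1.7383, 0.6320, -3.4817)
new body rate ω' = (-0.5609, -0.8494, -0.8785)
Hamilton product q⊗(0,ω) = (-0.4489670, 1.1247482, -0.4318632, 0.0828514)
q' = normalize(q + ½dt·q⊗(0,ω)) = (-0.2877, -0.3449, -0.6315, 0.6321)

p' = (1.2960, 1.8200, -0.8120)
q' = (-0.2877, -0.3449, -0.6315, 0.6321)
v' = (1.2680, 1.6040, -1.4120)
ω' = (-0.5609, -0.8494, -0.8785)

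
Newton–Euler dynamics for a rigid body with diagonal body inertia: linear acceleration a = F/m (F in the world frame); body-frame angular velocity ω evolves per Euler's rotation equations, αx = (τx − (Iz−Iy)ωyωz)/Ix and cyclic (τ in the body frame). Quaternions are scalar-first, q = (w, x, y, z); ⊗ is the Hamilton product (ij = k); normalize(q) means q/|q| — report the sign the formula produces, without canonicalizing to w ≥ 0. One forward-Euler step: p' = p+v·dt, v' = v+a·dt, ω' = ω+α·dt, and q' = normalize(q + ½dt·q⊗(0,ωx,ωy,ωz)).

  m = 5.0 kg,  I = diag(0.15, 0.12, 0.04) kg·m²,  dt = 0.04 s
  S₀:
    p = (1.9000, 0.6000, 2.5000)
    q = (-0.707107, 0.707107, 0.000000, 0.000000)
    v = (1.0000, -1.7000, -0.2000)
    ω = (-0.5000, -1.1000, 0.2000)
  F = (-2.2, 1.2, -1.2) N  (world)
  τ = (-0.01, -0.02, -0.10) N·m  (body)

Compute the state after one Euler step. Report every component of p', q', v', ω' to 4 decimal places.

p' = (1.9400, 0.5320, 2.4920)
q' = (-0.6998, 0.7140, 0.0127, -0.0184)
v' = (0.9824, -1.6904, -0.2096)
ω' = (-0.5074, -1.1030, 0.1165)

precession coupling ω×(Iω) = (0.0176, -0.0110, -0.0165)
α = I⁻¹(τ − ω×Iω) = (-0.1840, -0.0750, -2.0875)
ω + α·dt = (-0.5074, -1.1030, 0.1165)
2q̇ = q⊗(0,ω) = (0.3535535, 0.3535535, 0.6363963, -0.9192391)
updated quaternion q' = (-0.6998, 0.7140, 0.0127, -0.0184)
linear accel F/m = (-0.4400, 0.2400, -0.2400)
p' = p + v·dt = (1.9400, 0.5320, 2.4920)
new velocity v' = (0.9824, -1.6904, -0.2096)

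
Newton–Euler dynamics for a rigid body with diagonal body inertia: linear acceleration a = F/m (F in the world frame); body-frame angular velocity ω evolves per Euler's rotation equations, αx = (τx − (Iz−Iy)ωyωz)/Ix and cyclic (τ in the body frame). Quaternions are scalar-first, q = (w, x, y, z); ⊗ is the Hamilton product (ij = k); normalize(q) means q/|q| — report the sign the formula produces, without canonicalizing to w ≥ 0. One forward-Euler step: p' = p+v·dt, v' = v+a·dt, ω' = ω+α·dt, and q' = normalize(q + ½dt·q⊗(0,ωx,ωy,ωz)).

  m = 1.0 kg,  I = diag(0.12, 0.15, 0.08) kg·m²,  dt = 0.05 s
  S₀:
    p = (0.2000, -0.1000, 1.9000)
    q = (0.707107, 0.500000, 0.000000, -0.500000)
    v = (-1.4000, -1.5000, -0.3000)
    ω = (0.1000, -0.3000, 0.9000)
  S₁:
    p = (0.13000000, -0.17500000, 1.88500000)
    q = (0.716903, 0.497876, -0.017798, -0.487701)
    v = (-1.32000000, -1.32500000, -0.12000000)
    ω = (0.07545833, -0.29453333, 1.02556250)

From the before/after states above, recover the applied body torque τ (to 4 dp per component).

rate change Δω = (-0.02454167, 0.00546667, 0.12556250)
applied torque τ = (-0.0400, 0.0200, 0.2000)

τ = (-0.0400, 0.0200, 0.2000)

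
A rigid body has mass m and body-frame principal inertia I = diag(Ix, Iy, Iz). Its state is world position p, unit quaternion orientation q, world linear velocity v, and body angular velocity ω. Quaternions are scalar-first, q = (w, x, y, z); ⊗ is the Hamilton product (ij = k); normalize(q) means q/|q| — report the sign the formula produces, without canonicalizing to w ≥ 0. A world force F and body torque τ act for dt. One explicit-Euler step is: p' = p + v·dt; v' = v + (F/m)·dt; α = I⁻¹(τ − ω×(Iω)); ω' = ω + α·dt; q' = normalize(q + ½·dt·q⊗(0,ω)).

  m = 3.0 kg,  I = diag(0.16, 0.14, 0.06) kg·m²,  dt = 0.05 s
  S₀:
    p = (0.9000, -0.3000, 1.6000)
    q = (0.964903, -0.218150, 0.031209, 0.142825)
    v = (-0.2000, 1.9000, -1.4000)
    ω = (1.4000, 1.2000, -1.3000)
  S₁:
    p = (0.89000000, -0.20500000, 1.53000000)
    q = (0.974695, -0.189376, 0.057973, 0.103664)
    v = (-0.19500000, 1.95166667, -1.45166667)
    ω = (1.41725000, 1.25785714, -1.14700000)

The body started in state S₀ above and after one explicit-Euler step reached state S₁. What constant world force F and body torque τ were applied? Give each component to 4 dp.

F = (0.3000, 3.1000, -3.1000)
τ = (0.1800, -0.0200, 0.1500)

v₁ − v₀ = (0.00500000, 0.05166667, -0.05166667)
applied force F = (0.3000, 3.1000, -3.1000)
ω₁ − ω₀ = (0.01725000, 0.05785714, 0.15300000)
ω₀×(Iω₀) = (0.1248, -0.1820, -0.0336)
I·α + gyro = (0.1800, -0.0200, 0.1500)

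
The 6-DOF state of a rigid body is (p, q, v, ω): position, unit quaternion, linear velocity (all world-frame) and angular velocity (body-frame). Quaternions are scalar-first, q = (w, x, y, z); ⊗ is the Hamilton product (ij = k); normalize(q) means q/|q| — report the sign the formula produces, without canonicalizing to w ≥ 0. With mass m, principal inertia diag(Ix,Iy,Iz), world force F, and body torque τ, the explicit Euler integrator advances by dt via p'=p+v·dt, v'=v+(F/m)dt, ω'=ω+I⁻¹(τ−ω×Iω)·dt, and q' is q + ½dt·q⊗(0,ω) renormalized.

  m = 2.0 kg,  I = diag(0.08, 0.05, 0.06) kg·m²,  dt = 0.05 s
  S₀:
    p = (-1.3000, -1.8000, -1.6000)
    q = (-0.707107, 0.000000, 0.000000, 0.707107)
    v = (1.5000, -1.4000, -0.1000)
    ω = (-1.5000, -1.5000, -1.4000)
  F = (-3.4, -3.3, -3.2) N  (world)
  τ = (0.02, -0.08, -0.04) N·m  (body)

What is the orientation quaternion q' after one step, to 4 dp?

Hamilton product q⊗(0,ω) = (0.9899498, 2.1213210, 0.0000000, 0.9899498)
q + ½dt·q⊗(0,ω), renormalized = (-0.6810, 0.0529, 0.0000, 0.7304)

q' = (-0.6810, 0.0529, 0.0000, 0.7304)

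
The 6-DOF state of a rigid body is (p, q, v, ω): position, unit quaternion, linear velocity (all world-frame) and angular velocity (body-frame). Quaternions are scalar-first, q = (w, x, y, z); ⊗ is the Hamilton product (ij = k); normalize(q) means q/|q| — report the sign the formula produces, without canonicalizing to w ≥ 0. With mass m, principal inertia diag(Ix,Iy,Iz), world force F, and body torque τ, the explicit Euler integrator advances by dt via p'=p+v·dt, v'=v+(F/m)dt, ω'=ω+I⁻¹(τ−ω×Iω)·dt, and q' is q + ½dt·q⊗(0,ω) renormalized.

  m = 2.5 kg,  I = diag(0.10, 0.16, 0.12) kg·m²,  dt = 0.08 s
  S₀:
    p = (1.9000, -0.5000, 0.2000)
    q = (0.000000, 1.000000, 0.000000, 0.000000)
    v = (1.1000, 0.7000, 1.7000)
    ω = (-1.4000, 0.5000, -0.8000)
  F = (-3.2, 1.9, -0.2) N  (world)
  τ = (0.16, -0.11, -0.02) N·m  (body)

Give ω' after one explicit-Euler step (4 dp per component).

ω' = (-1.2848, 0.4562, -0.7853)

angular accel α = (1.4400, -0.5475, 0.1833)
ω' = ω + α·dt = (-1.2848, 0.4562, -0.7853)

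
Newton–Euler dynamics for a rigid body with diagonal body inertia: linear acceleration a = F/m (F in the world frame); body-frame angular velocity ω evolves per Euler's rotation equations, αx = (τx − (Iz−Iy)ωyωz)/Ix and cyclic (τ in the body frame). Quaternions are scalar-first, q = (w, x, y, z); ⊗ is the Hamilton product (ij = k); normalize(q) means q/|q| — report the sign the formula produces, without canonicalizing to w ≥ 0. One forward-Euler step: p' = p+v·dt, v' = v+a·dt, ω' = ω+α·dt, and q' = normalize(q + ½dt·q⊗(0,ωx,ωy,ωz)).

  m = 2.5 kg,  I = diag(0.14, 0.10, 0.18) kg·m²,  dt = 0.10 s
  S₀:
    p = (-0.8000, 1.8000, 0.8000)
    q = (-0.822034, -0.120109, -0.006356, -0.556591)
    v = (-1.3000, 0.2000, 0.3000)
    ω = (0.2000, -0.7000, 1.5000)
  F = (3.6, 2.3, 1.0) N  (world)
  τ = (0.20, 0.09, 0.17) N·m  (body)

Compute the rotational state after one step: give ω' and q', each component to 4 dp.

precession coupling ω×(Iω) = (-0.0840, -0.0120, 0.0056)
(τ − ω×Iω)/I = (2.0286, 1.0200, 0.9133)
ω + α·dt = (0.4029, -0.5980, 1.5913)
q⊗(0,ω) = (0.8544591, -0.5635545, 0.6442691, -1.1477035)
q' = normalize(q + ½dt·q⊗(0,ω)) = (-0.7766, -0.1478, 0.0258, -0.6119)

ω' = (0.4029, -0.5980, 1.5913)
q' = (-0.7766, -0.1478, 0.0258, -0.6119)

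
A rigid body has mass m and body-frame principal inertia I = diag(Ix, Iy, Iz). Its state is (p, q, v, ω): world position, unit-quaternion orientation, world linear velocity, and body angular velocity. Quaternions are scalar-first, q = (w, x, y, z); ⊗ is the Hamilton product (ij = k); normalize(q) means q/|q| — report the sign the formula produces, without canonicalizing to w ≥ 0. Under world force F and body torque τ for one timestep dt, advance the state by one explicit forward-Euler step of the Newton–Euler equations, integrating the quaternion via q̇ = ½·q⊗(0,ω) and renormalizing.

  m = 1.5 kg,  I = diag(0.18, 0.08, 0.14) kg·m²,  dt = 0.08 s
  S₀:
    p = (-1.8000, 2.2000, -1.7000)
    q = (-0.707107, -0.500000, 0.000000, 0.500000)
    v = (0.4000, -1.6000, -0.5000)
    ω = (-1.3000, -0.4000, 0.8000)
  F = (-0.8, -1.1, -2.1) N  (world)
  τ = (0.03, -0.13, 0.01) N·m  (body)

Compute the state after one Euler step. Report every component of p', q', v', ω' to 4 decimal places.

angular accel α = (0.2733, -1.1050, 0.4429)
ω + α·dt = (-1.2781, -0.4884, 0.8354)
Hamilton product q⊗(0,ω) = (-1.0500000, 1.1192391, 0.0328428, -0.3656856)
q' = normalize(q + ½dt·q⊗(0,ω)) = (-0.7476, -0.4543, 0.0013, 0.4844)
a = (-0.5333, -0.7333, -1.4000)
p + v·dt = (-1.7680, 2.0720, -1.7400)
v' = v + a·dt = (0.3573, -1.6587, -0.6120)

p' = (-1.7680, 2.0720, -1.7400)
q' = (-0.7476, -0.4543, 0.0013, 0.4844)
v' = (0.3573, -1.6587, -0.6120)
ω' = (-1.2781, -0.4884, 0.8354)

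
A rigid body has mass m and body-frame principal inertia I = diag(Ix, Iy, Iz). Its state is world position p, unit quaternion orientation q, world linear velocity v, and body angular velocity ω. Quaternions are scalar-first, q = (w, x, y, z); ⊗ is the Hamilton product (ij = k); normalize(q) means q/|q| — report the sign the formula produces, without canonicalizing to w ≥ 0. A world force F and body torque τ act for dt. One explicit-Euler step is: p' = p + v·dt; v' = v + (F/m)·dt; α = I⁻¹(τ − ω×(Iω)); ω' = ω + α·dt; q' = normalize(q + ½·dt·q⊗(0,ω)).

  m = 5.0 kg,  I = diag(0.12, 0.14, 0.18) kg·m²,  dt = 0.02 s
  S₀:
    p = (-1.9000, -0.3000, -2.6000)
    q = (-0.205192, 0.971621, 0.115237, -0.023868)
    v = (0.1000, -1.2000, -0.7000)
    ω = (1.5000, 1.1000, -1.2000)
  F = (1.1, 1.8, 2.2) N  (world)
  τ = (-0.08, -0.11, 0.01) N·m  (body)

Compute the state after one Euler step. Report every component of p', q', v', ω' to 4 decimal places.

a = (0.2200, 0.3600, 0.4400)
new position p' = (-1.8980, -0.3240, -2.6140)
new velocity v' = (0.1044, -1.1928, -0.6912)
(τ − ω×Iω)/I = (-0.2267, -1.5571, -0.1278)
new body rate ω' = (1.4955, 1.0689, -1.2026)
q⊗(0,ω) = (-1.6128338, -0.4198176, 0.9044320, 1.1421580)
q' = normalize(q + ½dt·q⊗(0,ω)) = (-0.2213, 0.9672, 0.1243, -0.0124)

p' = (-1.8980, -0.3240, -2.6140)
q' = (-0.2213, 0.9672, 0.1243, -0.0124)
v' = (0.1044, -1.1928, -0.6912)
ω' = (1.4955, 1.0689, -1.2026)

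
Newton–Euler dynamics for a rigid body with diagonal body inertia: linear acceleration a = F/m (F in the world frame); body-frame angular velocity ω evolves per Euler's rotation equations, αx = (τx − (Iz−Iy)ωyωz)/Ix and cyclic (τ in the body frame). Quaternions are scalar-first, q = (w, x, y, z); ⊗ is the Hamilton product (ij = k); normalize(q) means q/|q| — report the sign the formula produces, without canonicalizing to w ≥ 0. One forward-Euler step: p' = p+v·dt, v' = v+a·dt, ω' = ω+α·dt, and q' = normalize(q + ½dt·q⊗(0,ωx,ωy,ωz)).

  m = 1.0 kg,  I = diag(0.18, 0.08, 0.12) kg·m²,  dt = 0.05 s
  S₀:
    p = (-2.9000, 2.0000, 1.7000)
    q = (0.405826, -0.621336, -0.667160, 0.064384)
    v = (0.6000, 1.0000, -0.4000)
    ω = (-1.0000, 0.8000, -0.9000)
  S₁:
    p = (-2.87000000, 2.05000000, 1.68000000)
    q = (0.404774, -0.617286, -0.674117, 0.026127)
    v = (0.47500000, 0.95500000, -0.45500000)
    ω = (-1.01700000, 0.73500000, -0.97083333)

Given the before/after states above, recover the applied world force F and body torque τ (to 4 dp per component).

F = (-2.5000, -0.9000, -1.1000)
τ = (-0.0900, -0.0500, -0.0900)

v₁ − v₀ = (-0.12500000, -0.04500000, -0.05500000)
applied force F = (-2.5000, -0.9000, -1.1000)
Δω = ω₁−ω₀ = (-0.01700000, -0.06500000, -0.07083333)
gyro term ω₀×Iω₀ = (-0.0288, 0.0540, 0.0800)
I·α + gyro = (-0.0900, -0.0500, -0.0900)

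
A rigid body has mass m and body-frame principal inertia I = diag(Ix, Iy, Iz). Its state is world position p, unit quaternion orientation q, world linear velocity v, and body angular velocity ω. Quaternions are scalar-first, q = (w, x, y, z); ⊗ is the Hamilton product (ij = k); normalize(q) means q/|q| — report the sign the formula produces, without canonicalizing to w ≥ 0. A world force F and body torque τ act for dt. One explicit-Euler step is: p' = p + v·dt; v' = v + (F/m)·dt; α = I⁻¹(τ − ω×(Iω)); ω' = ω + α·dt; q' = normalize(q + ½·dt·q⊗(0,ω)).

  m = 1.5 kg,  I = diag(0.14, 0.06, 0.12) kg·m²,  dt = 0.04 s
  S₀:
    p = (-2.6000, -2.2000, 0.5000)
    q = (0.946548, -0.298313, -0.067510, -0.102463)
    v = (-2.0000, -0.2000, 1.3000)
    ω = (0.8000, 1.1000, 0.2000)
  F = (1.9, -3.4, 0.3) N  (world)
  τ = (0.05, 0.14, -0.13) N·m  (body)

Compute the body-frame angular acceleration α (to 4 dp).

ω×(Iω) gyroscopic = (0.0132, 0.0032, -0.0704)
α = I⁻¹(τ − ω×Iω) = (0.2629, 2.2800, -0.4967)

α = (0.2629, 2.2800, -0.4967)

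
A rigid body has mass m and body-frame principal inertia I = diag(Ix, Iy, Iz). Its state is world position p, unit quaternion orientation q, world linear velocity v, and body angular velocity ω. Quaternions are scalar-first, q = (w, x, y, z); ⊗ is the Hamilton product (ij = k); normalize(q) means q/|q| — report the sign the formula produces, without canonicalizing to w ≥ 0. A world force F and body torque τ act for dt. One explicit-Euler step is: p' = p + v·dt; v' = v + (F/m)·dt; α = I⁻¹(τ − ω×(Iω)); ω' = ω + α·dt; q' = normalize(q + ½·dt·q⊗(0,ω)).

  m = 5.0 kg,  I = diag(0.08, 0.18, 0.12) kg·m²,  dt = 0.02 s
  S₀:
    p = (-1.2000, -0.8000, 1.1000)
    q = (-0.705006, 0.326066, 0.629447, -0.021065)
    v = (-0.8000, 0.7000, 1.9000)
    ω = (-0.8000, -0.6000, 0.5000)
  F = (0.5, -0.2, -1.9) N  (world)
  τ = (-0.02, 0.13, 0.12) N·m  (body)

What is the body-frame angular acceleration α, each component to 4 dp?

α = (-0.4750, 0.6333, 0.6000)

ω×(Iω) gyroscopic = (0.0180, 0.0160, 0.0480)
angular accel α = (-0.4750, 0.6333, 0.6000)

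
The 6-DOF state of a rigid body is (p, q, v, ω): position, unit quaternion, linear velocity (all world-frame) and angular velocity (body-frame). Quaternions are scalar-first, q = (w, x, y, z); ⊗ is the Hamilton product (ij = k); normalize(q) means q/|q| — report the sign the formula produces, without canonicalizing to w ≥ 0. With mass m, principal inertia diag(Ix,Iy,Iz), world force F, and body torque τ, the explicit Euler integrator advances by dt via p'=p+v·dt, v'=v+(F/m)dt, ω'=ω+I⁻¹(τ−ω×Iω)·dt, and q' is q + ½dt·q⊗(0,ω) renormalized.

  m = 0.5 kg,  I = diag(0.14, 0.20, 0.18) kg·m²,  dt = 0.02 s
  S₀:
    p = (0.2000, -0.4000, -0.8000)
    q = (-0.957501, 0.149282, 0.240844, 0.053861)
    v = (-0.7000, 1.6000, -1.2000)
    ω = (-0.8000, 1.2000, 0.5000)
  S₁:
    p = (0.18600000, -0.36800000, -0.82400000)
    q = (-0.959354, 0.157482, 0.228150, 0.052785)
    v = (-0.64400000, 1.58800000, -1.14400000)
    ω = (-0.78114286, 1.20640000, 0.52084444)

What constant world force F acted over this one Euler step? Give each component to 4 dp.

velocity change Δv = (0.05600000, -0.01200000, 0.05600000)
F = m·Δv/dt = (1.4000, -0.3000, 1.4000)

F = (1.4000, -0.3000, 1.4000)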